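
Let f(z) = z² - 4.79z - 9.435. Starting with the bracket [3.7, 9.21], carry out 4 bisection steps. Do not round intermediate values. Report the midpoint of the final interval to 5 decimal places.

6.28281

f(3.700000) = -13.468000, f(9.210000) = 31.273200 (opposite signs)
step 1: m = 6.455000, f(m) = 1.312575 > 0 → root in [3.700000, 6.455000]
step 2: m = 5.077500, f(m) = -7.975219 < 0 → root in [5.077500, 6.455000]
step 3: m = 5.766250, f(m) = -3.805698 < 0 → root in [5.766250, 6.455000]
step 4: m = 6.110625, f(m) = -1.365156 < 0 → root in [6.110625, 6.455000]
Midpoint of [6.110625, 6.455000] = 6.282813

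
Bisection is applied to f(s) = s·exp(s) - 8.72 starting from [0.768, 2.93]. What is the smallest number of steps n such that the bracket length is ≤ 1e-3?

Initial width b − a = 2.93 − 0.768 = 2.162000.
After n steps the width is (b−a)/2^n; need (b−a)/2^n ≤ 1e-3.
So n ≥ log₂(2.162000/1e-3) = log₂(2162.0000) ≈ 11.0782.
Hence n = 12.

12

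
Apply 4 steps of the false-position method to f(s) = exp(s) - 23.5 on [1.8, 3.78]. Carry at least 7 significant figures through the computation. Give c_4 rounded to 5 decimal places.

f(1.800000) = -17.450353, f(3.780000) = 20.316042
step 1: c = 2.714879, f(c) = -8.397211 < 0 → new bracket [2.714879, 3.780000]
step 2: c = 3.026375, f(c) = -2.877665 < 0 → new bracket [3.026375, 3.780000]
step 3: c = 3.119878, f(c) = -0.856390 < 0 → new bracket [3.119878, 3.780000]
step 4: c = 3.146579, f(c) = -0.243642 < 0 → new bracket [3.146579, 3.780000]

3.14658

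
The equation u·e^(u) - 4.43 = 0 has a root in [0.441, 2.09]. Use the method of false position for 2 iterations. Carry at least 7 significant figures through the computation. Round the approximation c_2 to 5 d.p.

f(0.441000) = -3.744571, f(2.090000) = 12.467473
step 1: c = 0.821877, f(c) = -2.560422 < 0 → new bracket [0.821877, 2.090000]
step 2: c = 1.037937, f(c) = -1.499501 < 0 → new bracket [1.037937, 2.090000]

1.03794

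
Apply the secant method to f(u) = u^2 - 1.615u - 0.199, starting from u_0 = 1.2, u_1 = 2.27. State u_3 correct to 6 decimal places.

1.692681

Secant update: u_(k+1) = u_k − f(u_k)·(u_k − u_(k-1))/(f(u_k) − f(u_(k-1))).
f(u_0) = -0.697000, f(u_1) = 1.287850
u_2 = 2.270000 - (1.287850)·(2.270000 - 1.200000)/(1.287850 - (-0.697000)) = 1.575741; f(u_2) = -0.260862
u_3 = 1.575741 - (-0.260862)·(1.575741 - 2.270000)/(-0.260862 - (1.287850)) = 1.692681; f(u_3) = -0.067511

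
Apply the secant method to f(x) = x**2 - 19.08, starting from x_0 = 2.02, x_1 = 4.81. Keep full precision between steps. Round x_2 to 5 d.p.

f(x_0) = -14.999600, f(x_1) = 4.056100
x_2 = 4.810000 - (4.056100)·(4.810000 - 2.020000)/(4.056100 - (-14.999600)) = 4.216135; f(x_2) = -1.304208

4.21613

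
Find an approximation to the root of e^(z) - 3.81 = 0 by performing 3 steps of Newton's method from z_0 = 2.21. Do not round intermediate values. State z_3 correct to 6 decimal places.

f'(z) = e^(z)
z_0 = 2.210000: f = 5.305716, f' = 9.115716 → z_1 = 2.210000 - (5.305716)/(9.115716) = 1.627959
z_1 = 1.627959: f = 1.283471, f' = 5.093471 → z_2 = 1.627959 - (1.283471)/(5.093471) = 1.375976
z_2 = 1.375976: f = 0.148939, f' = 3.958939 → z_3 = 1.375976 - (0.148939)/(3.958939) = 1.338355

1.338355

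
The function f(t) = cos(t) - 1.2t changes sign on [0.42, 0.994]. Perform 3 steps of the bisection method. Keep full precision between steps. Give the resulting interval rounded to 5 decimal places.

f(0.420000) = 0.409089, f(0.994000) = -0.647459 (opposite signs)
step 1: m = 0.707000, f(m) = -0.088086 < 0 → root in [0.420000, 0.707000]
step 2: m = 0.563500, f(m) = 0.169191 > 0 → root in [0.563500, 0.707000]
step 3: m = 0.635250, f(m) = 0.042623 > 0 → root in [0.635250, 0.707000]

[0.63525, 0.70700]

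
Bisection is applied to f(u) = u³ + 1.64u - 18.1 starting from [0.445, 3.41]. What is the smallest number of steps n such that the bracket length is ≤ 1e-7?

25

Initial width b − a = 3.41 − 0.445 = 2.965000.
After n steps the width is (b−a)/2^n; need (b−a)/2^n ≤ 1e-7.
So n ≥ log₂(2.965000/1e-7) = log₂(29650000.0000) ≈ 24.8215.
Hence n = 25.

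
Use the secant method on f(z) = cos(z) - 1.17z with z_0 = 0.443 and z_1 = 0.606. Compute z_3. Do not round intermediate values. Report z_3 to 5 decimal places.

0.66990

f(z_0) = 0.385160, f(z_1) = 0.112913
z_2 = 0.606000 - (0.112913)·(0.606000 - 0.443000)/(0.112913 - (0.385160)) = 0.673603; f(z_2) = -0.006537
z_3 = 0.673603 - (-0.006537)·(0.673603 - 0.606000)/(-0.006537 - (0.112913)) = 0.669904; f(z_3) = 0.000094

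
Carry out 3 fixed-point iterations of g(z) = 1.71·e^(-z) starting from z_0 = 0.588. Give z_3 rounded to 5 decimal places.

0.88253

z_1 = g(0.588000) = 0.949797
z_2 = g(0.949797) = 0.661461
z_3 = g(0.661461) = 0.882525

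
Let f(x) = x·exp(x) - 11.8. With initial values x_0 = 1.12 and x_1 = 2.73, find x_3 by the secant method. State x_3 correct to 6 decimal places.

1.662388

Secant update: x_(k+1) = x_k − f(x_k)·(x_k − x_(k-1))/(f(x_k) − f(x_(k-1))).
f(x_0) = -8.367363, f(x_1) = 30.058782
x_2 = 2.730000 - (30.058782)·(2.730000 - 1.120000)/(30.058782 - (-8.367363)) = 1.470580; f(x_2) = -5.400386
x_3 = 1.470580 - (-5.400386)·(1.470580 - 2.730000)/(-5.400386 - (30.058782)) = 1.662388; f(x_3) = -3.036075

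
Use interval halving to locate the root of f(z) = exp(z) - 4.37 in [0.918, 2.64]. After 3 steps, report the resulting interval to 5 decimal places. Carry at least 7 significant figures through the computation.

f(0.918000) = -1.865723, f(2.640000) = 9.643204 (opposite signs)
step 1: m = 1.779000, f(m) = 1.553930 > 0 → root in [0.918000, 1.779000]
step 2: m = 1.348500, f(m) = -0.518356 < 0 → root in [1.348500, 1.779000]
step 3: m = 1.563750, f(m) = 0.406700 > 0 → root in [1.348500, 1.563750]

[1.34850, 1.56375]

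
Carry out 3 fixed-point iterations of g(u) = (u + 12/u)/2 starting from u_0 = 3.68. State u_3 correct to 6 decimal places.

u_1 = g(3.680000) = 3.470435
u_2 = g(3.470435) = 3.464107
u_3 = g(3.464107) = 3.464102

3.464102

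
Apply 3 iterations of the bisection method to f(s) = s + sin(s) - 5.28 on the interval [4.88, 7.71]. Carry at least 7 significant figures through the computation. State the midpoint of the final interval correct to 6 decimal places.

f(4.880000) = -1.385986, f(7.710000) = 3.419653 (opposite signs)
step 1: m = 6.295000, f(m) = 1.026814 > 0 → root in [4.880000, 6.295000]
step 2: m = 5.587500, f(m) = -0.333412 < 0 → root in [5.587500, 6.295000]
step 3: m = 5.941250, f(m) = 0.325939 > 0 → root in [5.587500, 5.941250]
Midpoint of [5.587500, 5.941250] = 5.764375

5.764375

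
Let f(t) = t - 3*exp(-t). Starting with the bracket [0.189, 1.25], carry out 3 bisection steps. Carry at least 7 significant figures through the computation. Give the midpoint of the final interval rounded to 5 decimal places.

1.05106

f(0.189000) = -2.294360, f(1.250000) = 0.390486 (opposite signs)
step 1: m = 0.719500, f(m) = -0.741487 < 0 → root in [0.719500, 1.250000]
step 2: m = 0.984750, f(m) = -0.135848 < 0 → root in [0.984750, 1.250000]
step 3: m = 1.117375, f(m) = 0.135963 > 0 → root in [0.984750, 1.117375]
Midpoint of [0.984750, 1.117375] = 1.051063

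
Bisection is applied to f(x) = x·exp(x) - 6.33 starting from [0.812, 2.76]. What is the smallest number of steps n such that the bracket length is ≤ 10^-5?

18

Initial width b − a = 2.76 − 0.812 = 1.948000.
After n steps the width is (b−a)/2^n; need (b−a)/2^n ≤ 10^-5.
So n ≥ log₂(1.948000/10^-5) = log₂(194800.0000) ≈ 17.5716.
Hence n = 18.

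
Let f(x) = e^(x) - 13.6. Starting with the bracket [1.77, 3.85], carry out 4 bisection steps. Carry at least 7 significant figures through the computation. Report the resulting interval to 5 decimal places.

[2.55000, 2.68000]

f(1.770000) = -7.729147, f(3.850000) = 33.393063 (opposite signs)
step 1: m = 2.810000, f(m) = 3.009918 > 0 → root in [1.770000, 2.810000]
step 2: m = 2.290000, f(m) = -3.725062 < 0 → root in [2.290000, 2.810000]
step 3: m = 2.550000, f(m) = -0.792896 < 0 → root in [2.550000, 2.810000]
step 4: m = 2.680000, f(m) = 0.985093 > 0 → root in [2.550000, 2.680000]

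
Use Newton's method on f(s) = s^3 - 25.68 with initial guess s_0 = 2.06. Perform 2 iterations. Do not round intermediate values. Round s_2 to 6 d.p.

f'(s) = 3s^2
s_0 = 2.060000: f = -16.938184, f' = 12.730800 → s_1 = 2.060000 - (-16.938184)/(12.730800) = 3.390489
s_1 = 3.390489: f = 13.295066, f' = 34.486238 → s_2 = 3.390489 - (13.295066)/(34.486238) = 3.004971

3.004971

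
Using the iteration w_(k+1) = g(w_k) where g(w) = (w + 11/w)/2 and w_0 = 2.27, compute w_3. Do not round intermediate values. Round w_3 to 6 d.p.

3.316635

w_1 = g(2.270000) = 3.557907
w_2 = g(3.557907) = 3.324806
w_3 = g(3.324806) = 3.316635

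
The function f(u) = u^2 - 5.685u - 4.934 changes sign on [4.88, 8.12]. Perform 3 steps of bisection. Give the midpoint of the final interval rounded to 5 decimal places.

6.29750

f(4.880000) = -8.862400, f(8.120000) = 14.838200 (opposite signs)
step 1: m = 6.500000, f(m) = 0.363500 > 0 → root in [4.880000, 6.500000]
step 2: m = 5.690000, f(m) = -4.905550 < 0 → root in [5.690000, 6.500000]
step 3: m = 6.095000, f(m) = -2.435050 < 0 → root in [6.095000, 6.500000]
Midpoint of [6.095000, 6.500000] = 6.297500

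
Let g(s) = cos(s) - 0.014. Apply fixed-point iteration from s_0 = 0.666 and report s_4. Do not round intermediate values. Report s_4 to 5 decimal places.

s_1 = g(0.666000) = 0.772299
s_2 = g(0.772299) = 0.702308
s_3 = g(0.702308) = 0.749353
s_4 = g(0.749353) = 0.718130

0.71813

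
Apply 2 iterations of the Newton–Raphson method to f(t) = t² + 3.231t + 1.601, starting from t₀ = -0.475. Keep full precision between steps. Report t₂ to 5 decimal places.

-0.61106

f'(t) = 2t + 3.231
t_0 = -0.475000: f = 0.291900, f' = 2.281000 → t_1 = -0.475000 - (0.291900)/(2.281000) = -0.602970
t_1 = -0.602970: f = 0.016376, f' = 2.025060 → t_2 = -0.602970 - (0.016376)/(2.025060) = -0.611057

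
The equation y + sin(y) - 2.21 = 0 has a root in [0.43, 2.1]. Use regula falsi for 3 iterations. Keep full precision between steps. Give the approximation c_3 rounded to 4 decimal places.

1.2703

f(0.430000) = -1.363129, f(2.100000) = 0.753209
step 1: c = 1.505643, f(c) = 0.293522 > 0 → new bracket [0.430000, 1.505643]
step 2: c = 1.315063, f(c) = 0.072541 > 0 → new bracket [0.430000, 1.315063]
step 3: c = 1.270343, f(c) = 0.015545 > 0 → new bracket [0.430000, 1.270343]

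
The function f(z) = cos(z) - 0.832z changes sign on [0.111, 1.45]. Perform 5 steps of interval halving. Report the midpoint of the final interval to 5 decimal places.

f(0.111000) = 0.901494, f(1.450000) = -1.085897 (opposite signs)
step 1: m = 0.780500, f(m) = 0.061186 > 0 → root in [0.780500, 1.450000]
step 2: m = 1.115250, f(m) = -0.487935 < 0 → root in [0.780500, 1.115250]
step 3: m = 0.947875, f(m) = -0.205222 < 0 → root in [0.780500, 0.947875]
step 4: m = 0.864187, f(m) = -0.069746 < 0 → root in [0.780500, 0.864187]
step 5: m = 0.822344, f(m) = -0.003684 < 0 → root in [0.780500, 0.822344]
Midpoint of [0.780500, 0.822344] = 0.801422

0.80142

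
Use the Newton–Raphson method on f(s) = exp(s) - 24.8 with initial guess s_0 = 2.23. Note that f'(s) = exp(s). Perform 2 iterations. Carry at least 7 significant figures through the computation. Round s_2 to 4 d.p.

3.4004

Newton update: s ← s − f(s)/f'(s).
s_0 = 2.230000: f = -15.500134, f' = 9.299866 → s_1 = 2.230000 - (-15.500134)/(9.299866) = 3.896705
s_1 = 3.896705: f = 24.439939, f' = 49.239939 → s_2 = 3.896705 - (24.439939)/(49.239939) = 3.400361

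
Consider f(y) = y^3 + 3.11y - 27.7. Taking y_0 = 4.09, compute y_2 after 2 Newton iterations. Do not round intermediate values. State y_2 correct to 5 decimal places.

2.73000

Newton update: y ← y − f(y)/f'(y).
f'(y) = 3y^2 + 3.11
y_0 = 4.090000: f = 53.437829, f' = 53.294300 → y_1 = 4.090000 - (53.437829)/(53.294300) = 3.087307
y_1 = 3.087307: f = 11.328077, f' = 31.704391 → y_2 = 3.087307 - (11.328077)/(31.704391) = 2.730004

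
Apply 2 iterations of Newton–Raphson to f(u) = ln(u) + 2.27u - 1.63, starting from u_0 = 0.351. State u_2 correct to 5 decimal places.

Newton update: u ← u − f(u)/f'(u).
f'(u) = 1/u + 2.27
u_0 = 0.351000: f = -1.880199, f' = 5.119003 → u_1 = 0.351000 - (-1.880199)/(5.119003) = 0.718298
u_1 = 0.718298: f = -0.330335, f' = 3.662180 → u_2 = 0.718298 - (-0.330335)/(3.662180) = 0.808500

0.80850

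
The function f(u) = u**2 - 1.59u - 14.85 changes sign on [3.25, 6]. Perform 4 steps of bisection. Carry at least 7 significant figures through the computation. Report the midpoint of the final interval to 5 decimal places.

4.71094

f(3.250000) = -9.455000, f(6.000000) = 11.610000 (opposite signs)
step 1: m = 4.625000, f(m) = -0.813125 < 0 → root in [4.625000, 6.000000]
step 2: m = 5.312500, f(m) = 4.925781 > 0 → root in [4.625000, 5.312500]
step 3: m = 4.968750, f(m) = 1.938164 > 0 → root in [4.625000, 4.968750]
step 4: m = 4.796875, f(m) = 0.532979 > 0 → root in [4.625000, 4.796875]
Midpoint of [4.625000, 4.796875] = 4.710938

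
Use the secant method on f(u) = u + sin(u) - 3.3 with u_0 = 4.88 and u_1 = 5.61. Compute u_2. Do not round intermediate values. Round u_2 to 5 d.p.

4.48309

Secant update: u_(k+1) = u_k − f(u_k)·(u_k − u_(k-1))/(f(u_k) − f(u_(k-1))).
f(u_0) = 0.594014, f(u_1) = 1.686520
u_2 = 5.610000 - (1.686520)·(5.610000 - 4.880000)/(1.686520 - (0.594014)) = 4.483087; f(u_2) = 0.209262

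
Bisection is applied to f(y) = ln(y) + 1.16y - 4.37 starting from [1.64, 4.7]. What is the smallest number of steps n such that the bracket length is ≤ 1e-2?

9

Initial width b − a = 4.7 − 1.64 = 3.060000.
After n steps the width is (b−a)/2^n; need (b−a)/2^n ≤ 1e-2.
So n ≥ log₂(3.060000/1e-2) = log₂(306.0000) ≈ 8.2574.
Hence n = 9.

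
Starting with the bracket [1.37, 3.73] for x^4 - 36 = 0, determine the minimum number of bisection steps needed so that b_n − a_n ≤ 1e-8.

28

Initial width b − a = 3.73 − 1.37 = 2.360000.
After n steps the width is (b−a)/2^n; need (b−a)/2^n ≤ 1e-8.
So n ≥ log₂(2.360000/1e-8) = log₂(236000000.0000) ≈ 27.8142.
Hence n = 28.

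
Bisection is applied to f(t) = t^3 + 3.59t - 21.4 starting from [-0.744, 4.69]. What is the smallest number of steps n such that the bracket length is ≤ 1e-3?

Initial width b − a = 4.69 − -0.744 = 5.434000.
After n steps the width is (b−a)/2^n; need (b−a)/2^n ≤ 1e-3.
So n ≥ log₂(5.434000/1e-3) = log₂(5434.0000) ≈ 12.4078.
Hence n = 13.

13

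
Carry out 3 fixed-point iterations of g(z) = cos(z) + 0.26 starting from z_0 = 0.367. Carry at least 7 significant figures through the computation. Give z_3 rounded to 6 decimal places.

z_1 = g(0.367000) = 1.193408
z_2 = g(1.193408) = 0.628494
z_3 = g(0.628494) = 1.068914

1.068914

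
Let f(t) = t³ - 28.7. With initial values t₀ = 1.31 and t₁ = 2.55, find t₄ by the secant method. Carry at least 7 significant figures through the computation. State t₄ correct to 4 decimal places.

f(t_0) = -26.451909, f(t_1) = -12.118625
t_2 = 2.550000 - (-12.118625)·(2.550000 - 1.310000)/(-12.118625 - (-26.451909)) = 3.598406; f(t_2) = 17.894037
t_3 = 3.598406 - (17.894037)·(3.598406 - 2.550000)/(17.894037 - (-12.118625)) = 2.973329; f(t_3) = -2.413730
t_4 = 2.973329 - (-2.413730)·(2.973329 - 3.598406)/(-2.413730 - (17.894037)) = 3.047624; f(t_4) = -0.393627

3.0476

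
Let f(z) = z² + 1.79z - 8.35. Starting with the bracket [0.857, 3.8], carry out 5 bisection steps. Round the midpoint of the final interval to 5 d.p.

f(0.857000) = -6.081521, f(3.800000) = 12.892000 (opposite signs)
step 1: m = 2.328500, f(m) = 1.239927 > 0 → root in [0.857000, 2.328500]
step 2: m = 1.592750, f(m) = -2.962125 < 0 → root in [1.592750, 2.328500]
step 3: m = 1.960625, f(m) = -0.996431 < 0 → root in [1.960625, 2.328500]
step 4: m = 2.144563, f(m) = 0.087915 > 0 → root in [1.960625, 2.144563]
step 5: m = 2.052594, f(m) = -0.462716 < 0 → root in [2.052594, 2.144563]
Midpoint of [2.052594, 2.144563] = 2.098578

2.09858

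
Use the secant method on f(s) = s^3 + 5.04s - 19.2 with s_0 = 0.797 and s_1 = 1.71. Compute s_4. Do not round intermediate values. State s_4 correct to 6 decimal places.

2.062463

f(s_0) = -14.676858, f(s_1) = -5.581389
s_2 = 1.710000 - (-5.581389)·(1.710000 - 0.797000)/(-5.581389 - (-14.676858)) = 2.270258; f(s_2) = 3.943169
s_3 = 2.270258 - (3.943169)·(2.270258 - 1.710000)/(3.943169 - (-5.581389)) = 2.038311; f(s_3) = -0.458318
s_4 = 2.038311 - (-0.458318)·(2.038311 - 2.270258)/(-0.458318 - (3.943169)) = 2.062463; f(s_4) = -0.031974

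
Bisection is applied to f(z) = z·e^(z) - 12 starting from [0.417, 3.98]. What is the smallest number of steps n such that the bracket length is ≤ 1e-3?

12

Initial width b − a = 3.98 − 0.417 = 3.563000.
After n steps the width is (b−a)/2^n; need (b−a)/2^n ≤ 1e-3.
So n ≥ log₂(3.563000/1e-3) = log₂(3563.0000) ≈ 11.7989.
Hence n = 12.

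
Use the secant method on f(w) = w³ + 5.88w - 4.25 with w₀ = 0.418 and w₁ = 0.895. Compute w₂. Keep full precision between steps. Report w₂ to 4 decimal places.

f(w_0) = -1.719125, f(w_1) = 1.729517
w_2 = 0.895000 - (1.729517)·(0.895000 - 0.418000)/(1.729517 - (-1.719125)) = 0.655781; f(w_2) = -0.111988

0.6558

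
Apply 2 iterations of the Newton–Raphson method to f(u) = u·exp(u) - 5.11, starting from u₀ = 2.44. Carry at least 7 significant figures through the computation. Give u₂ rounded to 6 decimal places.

1.487879

f'(u) = (u + 1)·exp(u)
u_0 = 2.440000: f = 22.884219, f' = 39.467260 → u_1 = 2.440000 - (22.884219)/(39.467260) = 1.860172
u_1 = 1.860172: f = 6.841312, f' = 18.376154 → u_2 = 1.860172 - (6.841312)/(18.376154) = 1.487879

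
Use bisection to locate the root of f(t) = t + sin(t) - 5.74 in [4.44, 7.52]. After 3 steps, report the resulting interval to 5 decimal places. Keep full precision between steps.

[5.98000, 6.36500]

f(4.440000) = -2.263131, f(7.520000) = 2.724745 (opposite signs)
step 1: m = 5.980000, f(m) = -0.058562 < 0 → root in [5.980000, 7.520000]
step 2: m = 6.750000, f(m) = 1.460044 > 0 → root in [5.980000, 6.750000]
step 3: m = 6.365000, f(m) = 0.706723 > 0 → root in [5.980000, 6.365000]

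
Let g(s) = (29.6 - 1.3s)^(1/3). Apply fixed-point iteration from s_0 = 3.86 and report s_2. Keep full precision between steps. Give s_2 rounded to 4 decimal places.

2.9556

s_1 = g(3.860000) = 2.907630
s_2 = g(2.907630) = 2.955647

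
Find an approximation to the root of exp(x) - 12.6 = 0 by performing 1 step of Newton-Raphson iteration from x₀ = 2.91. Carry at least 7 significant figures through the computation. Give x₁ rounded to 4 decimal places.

Newton update: x ← x − f(x)/f'(x).
f'(x) = exp(x)
x_0 = 2.910000: f = 5.756799, f' = 18.356799 → x_1 = 2.910000 - (5.756799)/(18.356799) = 2.596394

2.5964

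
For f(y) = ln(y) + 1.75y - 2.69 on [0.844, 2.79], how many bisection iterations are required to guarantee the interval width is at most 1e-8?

28

Initial width b − a = 2.79 − 0.844 = 1.946000.
After n steps the width is (b−a)/2^n; need (b−a)/2^n ≤ 1e-8.
So n ≥ log₂(1.946000/1e-8) = log₂(194600000.0000) ≈ 27.5359.
Hence n = 28.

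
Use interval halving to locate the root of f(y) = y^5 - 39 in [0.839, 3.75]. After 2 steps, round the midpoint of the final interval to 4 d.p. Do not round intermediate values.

1.9306

f(0.839000) = -38.584271, f(3.750000) = 702.577148 (opposite signs)
step 1: m = 2.294500, f(m) = 24.597539 > 0 → root in [0.839000, 2.294500]
step 2: m = 1.566750, f(m) = -29.559423 < 0 → root in [1.566750, 2.294500]
Midpoint of [1.566750, 2.294500] = 1.930625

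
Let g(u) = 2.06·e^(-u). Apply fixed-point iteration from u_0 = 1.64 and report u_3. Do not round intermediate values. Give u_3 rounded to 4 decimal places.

0.5175

u_1 = g(1.640000) = 0.399599
u_2 = g(0.399599) = 1.381413
u_3 = g(1.381413) = 0.517520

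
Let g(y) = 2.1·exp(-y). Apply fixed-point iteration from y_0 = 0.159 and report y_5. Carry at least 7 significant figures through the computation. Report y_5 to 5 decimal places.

1.30175

y_1 = g(0.159000) = 1.791292
y_2 = g(1.791292) = 0.350164
y_3 = g(0.350164) = 1.479603
y_4 = g(1.479603) = 0.478229
y_5 = g(0.478229) = 1.301749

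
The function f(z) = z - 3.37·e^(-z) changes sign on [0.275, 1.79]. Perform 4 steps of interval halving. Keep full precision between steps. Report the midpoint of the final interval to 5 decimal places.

f(0.275000) = -2.284758, f(1.790000) = 1.227344 (opposite signs)
step 1: m = 1.032500, f(m) = -0.167609 < 0 → root in [1.032500, 1.790000]
step 2: m = 1.411250, f(m) = 0.589515 > 0 → root in [1.032500, 1.411250]
step 3: m = 1.221875, f(m) = 0.228813 > 0 → root in [1.032500, 1.221875]
step 4: m = 1.127187, f(m) = 0.035499 > 0 → root in [1.032500, 1.127187]
Midpoint of [1.032500, 1.127187] = 1.079844

1.07984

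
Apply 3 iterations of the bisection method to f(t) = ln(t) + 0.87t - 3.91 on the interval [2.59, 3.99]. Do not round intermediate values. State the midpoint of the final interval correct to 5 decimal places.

3.20250

f(2.590000) = -0.705042, f(3.990000) = 0.945091 (opposite signs)
step 1: m = 3.290000, f(m) = 0.143188 > 0 → root in [2.590000, 3.290000]
step 2: m = 2.940000, f(m) = -0.273790 < 0 → root in [2.940000, 3.290000]
step 3: m = 3.115000, f(m) = -0.063721 < 0 → root in [3.115000, 3.290000]
Midpoint of [3.115000, 3.290000] = 3.202500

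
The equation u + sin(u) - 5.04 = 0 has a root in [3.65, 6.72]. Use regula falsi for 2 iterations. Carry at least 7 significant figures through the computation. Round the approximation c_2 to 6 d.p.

5.572043

f(3.650000) = -1.876787, f(6.720000) = 2.103055
step 1: c = 5.097730, f(c) = -0.868941 < 0 → new bracket [5.097730, 6.720000]
step 2: c = 5.572043, f(c) = -0.120657 < 0 → new bracket [5.572043, 6.720000]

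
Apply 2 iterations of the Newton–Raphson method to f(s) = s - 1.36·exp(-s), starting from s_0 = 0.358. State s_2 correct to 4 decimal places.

f'(s) = 1 + 1.36·exp(-s)
s_0 = 0.358000: f = -0.592739, f' = 1.950739 → s_1 = 0.358000 - (-0.592739)/(1.950739) = 0.661854
s_1 = 0.661854: f = -0.039762, f' = 1.701616 → s_2 = 0.661854 - (-0.039762)/(1.701616) = 0.685221

0.6852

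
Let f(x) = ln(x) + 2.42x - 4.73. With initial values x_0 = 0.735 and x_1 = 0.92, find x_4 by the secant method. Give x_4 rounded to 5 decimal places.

1.72839

Secant update: x_(k+1) = x_k − f(x_k)·(x_k − x_(k-1))/(f(x_k) − f(x_(k-1))).
f(x_0) = -3.259185, f(x_1) = -2.586982
x_2 = 0.920000 - (-2.586982)·(0.920000 - 0.735000)/(-2.586982 - (-3.259185)) = 1.631975; f(x_2) = -0.290831
x_3 = 1.631975 - (-0.290831)·(1.631975 - 0.920000)/(-0.290831 - (-2.586982)) = 1.722153; f(x_3) = -0.018813
x_4 = 1.722153 - (-0.018813)·(1.722153 - 1.631975)/(-0.018813 - (-0.290831)) = 1.728390; f(x_4) = -0.000105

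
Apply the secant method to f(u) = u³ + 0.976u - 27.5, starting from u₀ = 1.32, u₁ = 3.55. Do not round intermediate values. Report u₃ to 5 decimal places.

2.83196

Secant update: u_(k+1) = u_k − f(u_k)·(u_k − u_(k-1))/(f(u_k) − f(u_(k-1))).
f(u_0) = -23.911712, f(u_1) = 20.703675
u_2 = 3.550000 - (20.703675)·(3.550000 - 1.320000)/(20.703675 - (-23.911712)) = 2.515173; f(u_2) = -9.133962
u_3 = 2.515173 - (-9.133962)·(2.515173 - 3.550000)/(-9.133962 - (20.703675)) = 2.831957; f(u_3) = -2.023779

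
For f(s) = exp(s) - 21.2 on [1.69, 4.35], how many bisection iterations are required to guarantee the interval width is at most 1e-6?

Initial width b − a = 4.35 − 1.69 = 2.660000.
After n steps the width is (b−a)/2^n; need (b−a)/2^n ≤ 1e-6.
So n ≥ log₂(2.660000/1e-6) = log₂(2660000.0000) ≈ 21.3430.
Hence n = 22.

22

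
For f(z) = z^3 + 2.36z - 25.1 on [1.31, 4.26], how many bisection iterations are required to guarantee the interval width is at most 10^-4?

Initial width b − a = 4.26 − 1.31 = 2.950000.
After n steps the width is (b−a)/2^n; need (b−a)/2^n ≤ 10^-4.
So n ≥ log₂(2.950000/10^-4) = log₂(29500.0000) ≈ 14.8484.
Hence n = 15.

15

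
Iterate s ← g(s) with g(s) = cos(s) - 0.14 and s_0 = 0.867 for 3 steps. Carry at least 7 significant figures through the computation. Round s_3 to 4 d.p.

0.6024

s_1 = g(0.867000) = 0.507117
s_2 = g(0.507117) = 0.734148
s_3 = g(0.734148) = 0.602402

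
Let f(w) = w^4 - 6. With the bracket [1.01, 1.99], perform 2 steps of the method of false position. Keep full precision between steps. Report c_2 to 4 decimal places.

1.4856

f(1.010000) = -4.959396, f(1.990000) = 9.682392
step 1: c = 1.341941, f(c) = -2.757100 < 0 → new bracket [1.341941, 1.990000]
step 2: c = 1.485577, f(c) = -1.129416 < 0 → new bracket [1.485577, 1.990000]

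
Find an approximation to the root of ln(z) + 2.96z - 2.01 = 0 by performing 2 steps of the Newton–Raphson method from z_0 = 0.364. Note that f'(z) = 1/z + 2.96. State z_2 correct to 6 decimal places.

z_0 = 0.364000: f = -1.943161, f' = 5.707253 → z_1 = 0.364000 - (-1.943161)/(5.707253) = 0.704472
z_1 = 0.704472: f = -0.275068, f' = 4.379502 → z_2 = 0.704472 - (-0.275068)/(4.379502) = 0.767280

0.767280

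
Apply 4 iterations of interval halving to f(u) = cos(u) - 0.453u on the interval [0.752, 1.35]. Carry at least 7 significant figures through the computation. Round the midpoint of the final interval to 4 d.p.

f(0.752000) = 0.389668, f(1.350000) = -0.392543 (opposite signs)
step 1: m = 1.051000, f(m) = 0.020600 > 0 → root in [1.051000, 1.350000]
step 2: m = 1.200500, f(m) = -0.181935 < 0 → root in [1.051000, 1.200500]
step 3: m = 1.125750, f(m) = -0.079465 < 0 → root in [1.051000, 1.125750]
step 4: m = 1.088375, f(m) = -0.029108 < 0 → root in [1.051000, 1.088375]
Midpoint of [1.051000, 1.088375] = 1.069688

1.0697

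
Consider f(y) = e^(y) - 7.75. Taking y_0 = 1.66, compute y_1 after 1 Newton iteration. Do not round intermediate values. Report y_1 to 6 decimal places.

Newton update: y ← y − f(y)/f'(y).
f'(y) = e^(y)
y_0 = 1.660000: f = -2.490689, f' = 5.259311 → y_1 = 1.660000 - (-2.490689)/(5.259311) = 2.133577

2.133577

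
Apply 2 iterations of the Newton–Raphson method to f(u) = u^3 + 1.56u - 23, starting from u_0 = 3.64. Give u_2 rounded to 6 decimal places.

Newton update: u ← u − f(u)/f'(u).
f'(u) = 3u^2 + 1.56
u_0 = 3.640000: f = 30.906944, f' = 41.308800 → u_1 = 3.640000 - (30.906944)/(41.308800) = 2.891807
u_1 = 2.891807: f = 5.694100, f' = 26.647648 → u_2 = 2.891807 - (5.694100)/(26.647648) = 2.678126

2.678126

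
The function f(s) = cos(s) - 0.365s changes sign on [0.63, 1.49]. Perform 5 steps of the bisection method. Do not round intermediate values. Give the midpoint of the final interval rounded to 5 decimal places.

1.15406

f(0.630000) = 0.578078, f(1.490000) = -0.463142 (opposite signs)
step 1: m = 1.060000, f(m) = 0.101972 > 0 → root in [1.060000, 1.490000]
step 2: m = 1.275000, f(m) = -0.173873 < 0 → root in [1.060000, 1.275000]
step 3: m = 1.167500, f(m) = -0.033685 < 0 → root in [1.060000, 1.167500]
step 4: m = 1.113750, f(m) = 0.034781 > 0 → root in [1.113750, 1.167500]
step 5: m = 1.140625, f(m) = 0.000698 > 0 → root in [1.140625, 1.167500]
Midpoint of [1.140625, 1.167500] = 1.154062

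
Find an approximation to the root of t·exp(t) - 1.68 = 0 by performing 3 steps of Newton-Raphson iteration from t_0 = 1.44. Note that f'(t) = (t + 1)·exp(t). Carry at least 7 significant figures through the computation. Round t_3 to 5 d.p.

t_0 = 1.440000: f = 4.397802, f' = 10.298498 → t_1 = 1.440000 - (4.397802)/(10.298498) = 1.012967
t_1 = 1.012967: f = 1.109465, f' = 5.543224 → t_2 = 1.012967 - (1.109465)/(5.543224) = 0.812819
t_2 = 0.812819: f = 0.152299, f' = 4.086552 → t_3 = 0.812819 - (0.152299)/(4.086552) = 0.775550

0.77555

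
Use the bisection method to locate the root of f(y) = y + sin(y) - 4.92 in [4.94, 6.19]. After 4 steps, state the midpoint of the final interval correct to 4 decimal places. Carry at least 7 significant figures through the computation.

f(4.940000) = -0.954208, f(6.190000) = 1.176949 (opposite signs)
step 1: m = 5.565000, f(m) = -0.013019 < 0 → root in [5.565000, 6.190000]
step 2: m = 5.877500, f(m) = 0.562851 > 0 → root in [5.565000, 5.877500]
step 3: m = 5.721250, f(m) = 0.268425 > 0 → root in [5.565000, 5.721250]
step 4: m = 5.643125, f(m) = 0.125881 > 0 → root in [5.565000, 5.643125]
Midpoint of [5.565000, 5.643125] = 5.604063

5.6041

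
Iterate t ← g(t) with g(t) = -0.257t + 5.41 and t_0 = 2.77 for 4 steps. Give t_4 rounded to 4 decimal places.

4.2972

t_1 = g(2.770000) = 4.698110
t_2 = g(4.698110) = 4.202586
t_3 = g(4.202586) = 4.329935
t_4 = g(4.329935) = 4.297207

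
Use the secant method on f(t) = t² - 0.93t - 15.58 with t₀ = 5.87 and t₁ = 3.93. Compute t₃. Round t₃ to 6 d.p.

4.445136

f(t_0) = 13.417800, f(t_1) = -3.790000
t_2 = 3.930000 - (-3.790000)·(3.930000 - 5.870000)/(-3.790000 - (13.417800)) = 4.357283; f(t_2) = -0.646358
t_3 = 4.357283 - (-0.646358)·(4.357283 - 3.930000)/(-0.646358 - (-3.790000)) = 4.445136; f(t_3) = 0.045256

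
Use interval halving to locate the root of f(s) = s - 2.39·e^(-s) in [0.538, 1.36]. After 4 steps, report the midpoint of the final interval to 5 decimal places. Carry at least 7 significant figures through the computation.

0.92331

f(0.538000) = -0.857557, f(1.360000) = 0.746581 (opposite signs)
step 1: m = 0.949000, f(m) = 0.023764 > 0 → root in [0.538000, 0.949000]
step 2: m = 0.743500, f(m) = -0.392818 < 0 → root in [0.743500, 0.949000]
step 3: m = 0.846250, f(m) = -0.179110 < 0 → root in [0.846250, 0.949000]
step 4: m = 0.897625, f(m) = -0.076387 < 0 → root in [0.897625, 0.949000]
Midpoint of [0.897625, 0.949000] = 0.923313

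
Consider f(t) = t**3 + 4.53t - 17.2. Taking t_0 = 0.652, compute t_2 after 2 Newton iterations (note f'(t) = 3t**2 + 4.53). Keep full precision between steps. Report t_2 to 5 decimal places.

t_0 = 0.652000: f = -13.969272, f' = 5.805312 → t_1 = 0.652000 - (-13.969272)/(5.805312) = 3.058291
t_1 = 3.058291: f = 25.258706, f' = 32.589438 → t_2 = 3.058291 - (25.258706)/(32.589438) = 2.283233

2.28323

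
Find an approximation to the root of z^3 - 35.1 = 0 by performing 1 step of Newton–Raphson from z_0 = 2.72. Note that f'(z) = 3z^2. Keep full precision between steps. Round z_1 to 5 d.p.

3.39476

z_0 = 2.720000: f = -14.976352, f' = 22.195200 → z_1 = 2.720000 - (-14.976352)/(22.195200) = 3.394756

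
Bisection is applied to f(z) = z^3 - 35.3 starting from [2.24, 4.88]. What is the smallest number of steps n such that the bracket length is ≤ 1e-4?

Initial width b − a = 4.88 − 2.24 = 2.640000.
After n steps the width is (b−a)/2^n; need (b−a)/2^n ≤ 1e-4.
So n ≥ log₂(2.640000/1e-4) = log₂(26400.0000) ≈ 14.6883.
Hence n = 15.

15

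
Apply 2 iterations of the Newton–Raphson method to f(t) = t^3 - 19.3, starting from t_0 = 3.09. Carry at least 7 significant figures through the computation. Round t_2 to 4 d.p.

2.6833

f'(t) = 3t^2
t_0 = 3.090000: f = 10.203629, f' = 28.644300 → t_1 = 3.090000 - (10.203629)/(28.644300) = 2.733782
t_1 = 2.733782: f = 1.131084, f' = 22.420684 → t_2 = 2.733782 - (1.131084)/(22.420684) = 2.683333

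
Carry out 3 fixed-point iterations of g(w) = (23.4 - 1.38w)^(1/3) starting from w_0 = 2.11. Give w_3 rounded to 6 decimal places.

w_1 = g(2.110000) = 2.736327
w_2 = g(2.736327) = 2.697294
w_3 = g(2.697294) = 2.699759

2.699759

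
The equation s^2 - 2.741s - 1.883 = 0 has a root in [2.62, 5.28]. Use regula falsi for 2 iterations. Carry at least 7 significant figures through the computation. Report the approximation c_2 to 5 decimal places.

3.21697

False-position update: c = (a·f(b) − b·f(a))/(f(b) − f(a)); replace the endpoint whose sign matches f(c).
f(2.620000) = -2.200020, f(5.280000) = 11.522920
step 1: c = 3.046443, f(c) = -0.952485 < 0 → new bracket [3.046443, 5.280000]
step 2: c = 3.216973, f(c) = -0.351808 < 0 → new bracket [3.216973, 5.280000]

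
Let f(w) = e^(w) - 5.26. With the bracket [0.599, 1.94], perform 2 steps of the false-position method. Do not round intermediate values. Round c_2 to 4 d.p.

f(0.599000) = -3.439702, f(1.940000) = 1.698751
step 1: c = 1.496671, f(c) = -0.793205 < 0 → new bracket [1.496671, 1.940000]
step 2: c = 1.637785, f(c) = -0.116234 < 0 → new bracket [1.637785, 1.940000]

1.6378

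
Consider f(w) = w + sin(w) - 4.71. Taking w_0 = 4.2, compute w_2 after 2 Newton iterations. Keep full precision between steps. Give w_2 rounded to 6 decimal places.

f'(w) = 1 + cos(w)
w_0 = 4.200000: f = -1.381576, f' = 0.509739 → w_1 = 4.200000 - (-1.381576)/(0.509739) = 6.910358
w_1 = 6.910358: f = 2.787216, f' = 1.809690 → w_2 = 6.910358 - (2.787216)/(1.809690) = 5.370196

5.370196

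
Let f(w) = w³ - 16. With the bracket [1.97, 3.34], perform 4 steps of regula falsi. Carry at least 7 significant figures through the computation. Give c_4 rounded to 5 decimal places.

f(1.970000) = -8.354627, f(3.340000) = 21.259704
step 1: c = 2.356497, f(c) = -2.914194 < 0 → new bracket [2.356497, 3.340000]
step 2: c = 2.475059, f(c) = -0.837990 < 0 → new bracket [2.475059, 3.340000]
step 3: c = 2.507860, f(c) = -0.227170 < 0 → new bracket [2.507860, 3.340000]
step 4: c = 2.516657, f(c) = -0.060589 < 0 → new bracket [2.516657, 3.340000]

2.51666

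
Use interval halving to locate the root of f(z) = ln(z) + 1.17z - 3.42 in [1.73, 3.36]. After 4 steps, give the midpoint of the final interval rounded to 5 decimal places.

2.18844

f(1.730000) = -0.847779, f(3.360000) = 1.723141 (opposite signs)
step 1: m = 2.545000, f(m) = 0.491781 > 0 → root in [1.730000, 2.545000]
step 2: m = 2.137500, f(m) = -0.159488 < 0 → root in [2.137500, 2.545000]
step 3: m = 2.341250, f(m) = 0.169947 > 0 → root in [2.137500, 2.341250]
step 4: m = 2.239375, f(m) = 0.006266 > 0 → root in [2.137500, 2.239375]
Midpoint of [2.137500, 2.239375] = 2.188438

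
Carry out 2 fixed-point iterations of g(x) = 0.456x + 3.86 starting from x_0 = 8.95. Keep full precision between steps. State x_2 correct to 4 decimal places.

7.4812

x_1 = g(8.950000) = 7.941200
x_2 = g(7.941200) = 7.481187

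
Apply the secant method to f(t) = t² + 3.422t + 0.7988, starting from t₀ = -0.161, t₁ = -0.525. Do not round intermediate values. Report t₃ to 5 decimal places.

-0.25105

Secant update: t_(k+1) = t_k − f(t_k)·(t_k − t_(k-1))/(f(t_k) − f(t_(k-1))).
f(t_0) = 0.273779, f(t_1) = -0.722125
t_2 = -0.525000 - (-0.722125)·(-0.525000 - -0.161000)/(-0.722125 - (0.273779)) = -0.261065; f(t_2) = -0.026411
t_3 = -0.261065 - (-0.026411)·(-0.261065 - -0.525000)/(-0.026411 - (-0.722125)) = -0.251046; f(t_3) = 0.002745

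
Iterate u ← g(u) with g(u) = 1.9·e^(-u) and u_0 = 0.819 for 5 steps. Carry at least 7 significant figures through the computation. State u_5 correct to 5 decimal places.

0.83318

u_1 = g(0.819000) = 0.837657
u_2 = g(0.837657) = 0.822174
u_3 = g(0.822174) = 0.835003
u_4 = g(0.835003) = 0.824359
u_5 = g(0.824359) = 0.833180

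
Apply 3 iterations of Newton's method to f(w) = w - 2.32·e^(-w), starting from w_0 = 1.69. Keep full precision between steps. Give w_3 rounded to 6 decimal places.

0.922370

Newton update: w ← w − f(w)/f'(w).
f'(w) = 1 + 2.32·e^(-w)
w_0 = 1.690000: f = 1.261915, f' = 1.428085 → w_1 = 1.690000 - (1.261915)/(1.428085) = 0.806359
w_1 = 0.806359: f = -0.229476, f' = 2.035835 → w_2 = 0.806359 - (-0.229476)/(2.035835) = 0.919078
w_2 = 0.919078: f = -0.006340, f' = 1.925417 → w_3 = 0.919078 - (-0.006340)/(1.925417) = 0.922370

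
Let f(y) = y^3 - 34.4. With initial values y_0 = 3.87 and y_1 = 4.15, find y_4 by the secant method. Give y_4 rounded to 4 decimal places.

f(y_0) = 23.560603, f(y_1) = 37.073375
y_2 = 4.150000 - (37.073375)·(4.150000 - 3.870000)/(37.073375 - (23.560603)) = 3.381798; f(y_2) = 4.276111
y_3 = 3.381798 - (4.276111)·(3.381798 - 4.150000)/(4.276111 - (37.073375)) = 3.281639; f(y_3) = 0.940483
y_4 = 3.281639 - (0.940483)·(3.281639 - 3.381798)/(0.940483 - (4.276111)) = 3.253399; f(y_4) = 0.035958

3.2534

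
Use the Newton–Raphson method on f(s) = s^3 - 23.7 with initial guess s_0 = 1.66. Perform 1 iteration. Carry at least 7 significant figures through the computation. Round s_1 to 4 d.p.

Newton update: s ← s − f(s)/f'(s).
f'(s) = 3s^2
s_0 = 1.660000: f = -19.125704, f' = 8.266800 → s_1 = 1.660000 - (-19.125704)/(8.266800) = 3.973556

3.9736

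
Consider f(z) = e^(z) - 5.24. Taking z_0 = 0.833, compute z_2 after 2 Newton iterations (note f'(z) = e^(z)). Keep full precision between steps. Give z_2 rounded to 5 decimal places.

1.74567

z_0 = 0.833000: f = -2.939791, f' = 2.300209 → z_1 = 0.833000 - (-2.939791)/(2.300209) = 2.111054
z_1 = 2.111054: f = 3.016938, f' = 8.256938 → z_2 = 2.111054 - (3.016938)/(8.256938) = 1.745672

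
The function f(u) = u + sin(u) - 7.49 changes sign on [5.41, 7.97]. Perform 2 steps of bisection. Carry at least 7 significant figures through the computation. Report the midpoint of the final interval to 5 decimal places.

f(5.410000) = -2.846379, f(7.970000) = 1.473277 (opposite signs)
step 1: m = 6.690000, f(m) = -0.404314 < 0 → root in [6.690000, 7.970000]
step 2: m = 7.330000, f(m) = 0.705834 > 0 → root in [6.690000, 7.330000]
Midpoint of [6.690000, 7.330000] = 7.010000

7.01000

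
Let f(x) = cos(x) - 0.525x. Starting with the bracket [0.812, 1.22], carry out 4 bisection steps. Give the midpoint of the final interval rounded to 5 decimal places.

1.00325

f(0.812000) = 0.261748, f(1.220000) = -0.296854 (opposite signs)
step 1: m = 1.016000, f(m) = -0.006630 < 0 → root in [0.812000, 1.016000]
step 2: m = 0.914000, f(m) = 0.130733 > 0 → root in [0.914000, 1.016000]
step 3: m = 0.965000, f(m) = 0.062792 > 0 → root in [0.965000, 1.016000]
step 4: m = 0.990500, f(m) = 0.028259 > 0 → root in [0.990500, 1.016000]
Midpoint of [0.990500, 1.016000] = 1.003250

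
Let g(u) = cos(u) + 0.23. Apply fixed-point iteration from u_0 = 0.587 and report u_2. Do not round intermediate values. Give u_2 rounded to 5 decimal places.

0.71660

u_1 = g(0.587000) = 1.062606
u_2 = g(1.062606) = 0.716597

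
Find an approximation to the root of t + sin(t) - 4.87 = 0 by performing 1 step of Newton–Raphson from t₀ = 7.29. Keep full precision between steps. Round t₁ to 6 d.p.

f'(t) = 1 + cos(t)
t_0 = 7.290000: f = 3.265133, f' = 1.534555 → t_1 = 7.290000 - (3.265133)/(1.534555) = 5.162261

5.162261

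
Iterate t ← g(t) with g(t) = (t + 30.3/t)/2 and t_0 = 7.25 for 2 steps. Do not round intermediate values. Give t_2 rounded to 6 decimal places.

5.508406

t_1 = g(7.250000) = 5.714655
t_2 = g(5.714655) = 5.508406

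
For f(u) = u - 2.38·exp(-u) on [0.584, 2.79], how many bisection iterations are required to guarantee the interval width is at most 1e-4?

Initial width b − a = 2.79 − 0.584 = 2.206000.
After n steps the width is (b−a)/2^n; need (b−a)/2^n ≤ 1e-4.
So n ≥ log₂(2.206000/1e-4) = log₂(22060.0000) ≈ 14.4291.
Hence n = 15.

15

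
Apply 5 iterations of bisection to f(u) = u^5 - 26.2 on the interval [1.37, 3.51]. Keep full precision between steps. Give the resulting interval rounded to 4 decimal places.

f(1.370000) = -21.373828, f(3.510000) = 506.564873 (opposite signs)
step 1: m = 2.440000, f(m) = 60.286661 > 0 → root in [1.370000, 2.440000]
step 2: m = 1.905000, f(m) = -1.111488 < 0 → root in [1.905000, 2.440000]
step 3: m = 2.172500, f(m) = 22.194825 > 0 → root in [1.905000, 2.172500]
step 4: m = 2.038750, f(m) = 9.022475 > 0 → root in [1.905000, 2.038750]
step 5: m = 1.971875, f(m) = 3.612398 > 0 → root in [1.905000, 1.971875]

[1.9050, 1.9719]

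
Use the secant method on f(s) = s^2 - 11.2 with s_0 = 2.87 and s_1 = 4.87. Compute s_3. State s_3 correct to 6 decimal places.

3.329047

Secant update: s_(k+1) = s_k − f(s_k)·(s_k − s_(k-1))/(f(s_k) − f(s_(k-1))).
f(s_0) = -2.963100, f(s_1) = 12.516900
s_2 = 4.870000 - (12.516900)·(4.870000 - 2.870000)/(12.516900 - (-2.963100)) = 3.252829; f(s_2) = -0.619101
s_3 = 3.252829 - (-0.619101)·(3.252829 - 4.870000)/(-0.619101 - (12.516900)) = 3.329047; f(s_3) = -0.117447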